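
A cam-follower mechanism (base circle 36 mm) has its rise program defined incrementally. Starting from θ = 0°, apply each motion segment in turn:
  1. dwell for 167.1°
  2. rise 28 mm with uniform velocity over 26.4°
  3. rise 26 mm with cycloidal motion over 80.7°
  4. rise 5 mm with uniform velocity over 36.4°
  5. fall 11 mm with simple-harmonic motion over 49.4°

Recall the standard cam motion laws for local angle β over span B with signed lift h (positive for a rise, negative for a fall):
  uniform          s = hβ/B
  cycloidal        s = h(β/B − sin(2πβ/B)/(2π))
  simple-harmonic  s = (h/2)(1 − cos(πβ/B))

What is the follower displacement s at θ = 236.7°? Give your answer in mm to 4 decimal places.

seg 1 [0°–167.1°] dwell: s stays 0.0000
seg 2 [167.1°–193.5°] uniform, h=28: full span → s += 28 → s = 28.0000
seg 3 [193.5°–274.2°] cycloidal, h=26: θ=236.7° here. β=43.2, B=80.7. 26·(0.5353 − sin(2π·0.5353)/(2π)) = 14.8289 → s = 42.8289

42.8289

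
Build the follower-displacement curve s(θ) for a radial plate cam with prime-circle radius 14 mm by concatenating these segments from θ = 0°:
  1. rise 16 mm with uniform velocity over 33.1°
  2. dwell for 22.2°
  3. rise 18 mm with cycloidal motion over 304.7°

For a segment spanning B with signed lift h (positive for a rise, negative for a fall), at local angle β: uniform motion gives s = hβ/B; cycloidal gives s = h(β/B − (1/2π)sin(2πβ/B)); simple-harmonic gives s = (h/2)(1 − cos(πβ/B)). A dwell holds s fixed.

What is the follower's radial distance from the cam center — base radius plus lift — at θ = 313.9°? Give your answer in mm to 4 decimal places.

seg 1 [0°–33.1°] uniform, h=16: full span → s += 16 → s = 16.0000
seg 2 [33.1°–55.3°] dwell: s stays 16.0000
seg 3 [55.3°–360°] cycloidal, h=18: θ=313.9° here. β=258.6, B=304.7. 18·(0.8487 − sin(2π·0.8487)/(2π)) = 17.6080 → s = 33.6080
radial distance = base radius + s = 14 + 33.6080 = 47.6080

47.6080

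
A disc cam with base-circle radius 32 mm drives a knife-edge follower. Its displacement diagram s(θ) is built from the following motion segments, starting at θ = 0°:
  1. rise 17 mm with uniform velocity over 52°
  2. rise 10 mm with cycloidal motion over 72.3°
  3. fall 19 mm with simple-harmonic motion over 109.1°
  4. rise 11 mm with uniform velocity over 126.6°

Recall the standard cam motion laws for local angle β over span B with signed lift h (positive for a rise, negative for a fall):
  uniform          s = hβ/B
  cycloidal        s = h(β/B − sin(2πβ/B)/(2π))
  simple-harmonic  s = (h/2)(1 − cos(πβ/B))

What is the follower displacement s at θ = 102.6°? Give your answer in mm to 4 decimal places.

seg 1 [0°–52°] uniform, h=17: full span → s += 17 → s = 17.0000
seg 2 [52°–124.3°] cycloidal, h=10: θ=102.6° here. β=50.6, B=72.3. 10·(0.6999 − sin(2π·0.6999)/(2π)) = 8.5118 → s = 25.5118

25.5118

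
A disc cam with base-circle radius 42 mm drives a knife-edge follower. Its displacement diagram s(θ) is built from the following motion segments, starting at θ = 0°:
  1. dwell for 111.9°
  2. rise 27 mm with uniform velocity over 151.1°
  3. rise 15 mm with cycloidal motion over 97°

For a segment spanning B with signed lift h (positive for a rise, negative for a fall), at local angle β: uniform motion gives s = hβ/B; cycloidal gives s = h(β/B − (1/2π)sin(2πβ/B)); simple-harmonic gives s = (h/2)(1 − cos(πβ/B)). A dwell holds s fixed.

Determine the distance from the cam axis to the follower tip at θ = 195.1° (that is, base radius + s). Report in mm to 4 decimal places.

seg 1 [0°–111.9°] dwell: s stays 0.0000
seg 2 [111.9°–263°] uniform, h=27: θ=195.1° here. β=83.2, B=151.1. 27·83.2/151.1 = 14.8670 → s = 14.8670
radial distance = base radius + s = 42 + 14.8670 = 56.8670

56.8670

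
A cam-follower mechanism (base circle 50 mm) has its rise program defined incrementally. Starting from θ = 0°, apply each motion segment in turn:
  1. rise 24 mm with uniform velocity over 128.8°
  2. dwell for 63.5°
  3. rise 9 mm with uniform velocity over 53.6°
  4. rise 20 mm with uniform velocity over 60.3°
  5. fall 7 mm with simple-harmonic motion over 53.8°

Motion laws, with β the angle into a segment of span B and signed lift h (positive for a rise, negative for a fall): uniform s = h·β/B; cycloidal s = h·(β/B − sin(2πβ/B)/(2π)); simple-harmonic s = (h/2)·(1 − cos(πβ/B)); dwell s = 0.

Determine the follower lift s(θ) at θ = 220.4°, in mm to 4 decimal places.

seg 1 [0°–128.8°] uniform, h=24: full span → s += 24 → s = 24.0000
seg 2 [128.8°–192.3°] dwell: s stays 24.0000
seg 3 [192.3°–245.9°] uniform, h=9: θ=220.4° here. β=28.1, B=53.6. 9·28.1/53.6 = 4.7183 → s = 28.7183

28.7183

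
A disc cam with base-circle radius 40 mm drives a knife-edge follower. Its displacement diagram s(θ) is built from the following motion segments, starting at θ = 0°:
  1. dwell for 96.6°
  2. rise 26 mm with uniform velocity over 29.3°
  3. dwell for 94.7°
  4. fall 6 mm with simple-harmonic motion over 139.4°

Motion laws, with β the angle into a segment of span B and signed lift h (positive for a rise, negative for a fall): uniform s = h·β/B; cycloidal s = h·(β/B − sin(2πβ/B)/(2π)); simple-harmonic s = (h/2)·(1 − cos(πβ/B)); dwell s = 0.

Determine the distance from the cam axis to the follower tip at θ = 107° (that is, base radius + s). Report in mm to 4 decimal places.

seg 1 [0°–96.6°] dwell: s stays 0.0000
seg 2 [96.6°–125.9°] uniform, h=26: θ=107° here. β=10.4, B=29.3. 26·10.4/29.3 = 9.2287 → s = 9.2287
radial distance = base radius + s = 40 + 9.2287 = 49.2287

49.2287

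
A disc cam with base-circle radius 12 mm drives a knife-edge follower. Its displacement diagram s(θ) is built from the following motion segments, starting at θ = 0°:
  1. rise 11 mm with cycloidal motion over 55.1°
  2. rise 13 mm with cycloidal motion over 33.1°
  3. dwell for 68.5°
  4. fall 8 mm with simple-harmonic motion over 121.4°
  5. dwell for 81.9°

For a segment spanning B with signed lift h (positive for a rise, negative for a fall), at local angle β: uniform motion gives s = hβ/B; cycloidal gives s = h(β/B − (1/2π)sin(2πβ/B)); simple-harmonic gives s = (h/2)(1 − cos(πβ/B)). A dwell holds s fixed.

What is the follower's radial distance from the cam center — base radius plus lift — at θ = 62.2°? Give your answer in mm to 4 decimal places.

seg 1 [0°–55.1°] cycloidal, h=11: full span → s += 11 → s = 11.0000
seg 2 [55.1°–88.2°] cycloidal, h=13: θ=62.2° here. β=7.1, B=33.1. 13·(0.2145 − sin(2π·0.2145)/(2π)) = 0.7708 → s = 11.7708
radial distance = base radius + s = 12 + 11.7708 = 23.7708

23.7708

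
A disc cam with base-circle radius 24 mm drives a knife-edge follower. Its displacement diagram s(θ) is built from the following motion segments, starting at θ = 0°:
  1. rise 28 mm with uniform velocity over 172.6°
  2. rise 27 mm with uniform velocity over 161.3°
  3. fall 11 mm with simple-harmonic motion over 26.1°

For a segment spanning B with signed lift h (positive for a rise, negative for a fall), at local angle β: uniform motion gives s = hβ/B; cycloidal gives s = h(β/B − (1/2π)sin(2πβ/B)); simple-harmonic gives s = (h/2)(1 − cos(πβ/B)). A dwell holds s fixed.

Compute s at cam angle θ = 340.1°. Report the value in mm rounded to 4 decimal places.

seg 1 [0°–172.6°] uniform, h=28: full span → s += 28 → s = 28.0000
seg 2 [172.6°–333.9°] uniform, h=27: full span → s += 27 → s = 55.0000
seg 3 [333.9°–360°] simple-harmonic, h=-11: θ=340.1° here. β=6.2, B=26.1. -11/2·(1 − cos(π·0.2375)) = -1.4618 → s = 53.5382

53.5382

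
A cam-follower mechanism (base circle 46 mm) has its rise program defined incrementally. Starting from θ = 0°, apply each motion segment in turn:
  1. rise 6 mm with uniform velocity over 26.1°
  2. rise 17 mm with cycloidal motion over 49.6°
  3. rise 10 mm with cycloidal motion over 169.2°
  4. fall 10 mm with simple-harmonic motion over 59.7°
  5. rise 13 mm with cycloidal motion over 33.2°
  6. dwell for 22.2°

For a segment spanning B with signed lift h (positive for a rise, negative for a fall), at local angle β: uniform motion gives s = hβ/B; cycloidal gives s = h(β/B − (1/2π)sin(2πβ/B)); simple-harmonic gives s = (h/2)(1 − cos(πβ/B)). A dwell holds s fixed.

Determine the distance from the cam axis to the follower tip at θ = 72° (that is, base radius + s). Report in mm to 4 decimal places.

seg 1 [0°–26.1°] uniform, h=6: full span → s += 6 → s = 6.0000
seg 2 [26.1°–75.7°] cycloidal, h=17: θ=72° here. β=45.9, B=49.6. 17·(0.9254 − sin(2π·0.9254)/(2π)) = 16.9541 → s = 22.9541
radial distance = base radius + s = 46 + 22.9541 = 68.9541

68.9541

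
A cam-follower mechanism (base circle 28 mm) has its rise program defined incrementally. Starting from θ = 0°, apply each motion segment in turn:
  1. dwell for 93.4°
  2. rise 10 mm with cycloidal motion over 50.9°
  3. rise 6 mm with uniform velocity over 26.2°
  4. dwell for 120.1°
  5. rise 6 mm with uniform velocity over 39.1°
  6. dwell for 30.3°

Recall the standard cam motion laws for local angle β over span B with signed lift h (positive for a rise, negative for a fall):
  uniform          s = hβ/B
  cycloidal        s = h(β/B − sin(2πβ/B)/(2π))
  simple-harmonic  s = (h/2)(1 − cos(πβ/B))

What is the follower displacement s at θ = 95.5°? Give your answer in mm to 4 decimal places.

seg 1 [0°–93.4°] dwell: s stays 0.0000
seg 2 [93.4°–144.3°] cycloidal, h=10: θ=95.5° here. β=2.1, B=50.9. 10·(0.0413 − sin(2π·0.0413)/(2π)) = 0.0046 → s = 0.0046

0.0046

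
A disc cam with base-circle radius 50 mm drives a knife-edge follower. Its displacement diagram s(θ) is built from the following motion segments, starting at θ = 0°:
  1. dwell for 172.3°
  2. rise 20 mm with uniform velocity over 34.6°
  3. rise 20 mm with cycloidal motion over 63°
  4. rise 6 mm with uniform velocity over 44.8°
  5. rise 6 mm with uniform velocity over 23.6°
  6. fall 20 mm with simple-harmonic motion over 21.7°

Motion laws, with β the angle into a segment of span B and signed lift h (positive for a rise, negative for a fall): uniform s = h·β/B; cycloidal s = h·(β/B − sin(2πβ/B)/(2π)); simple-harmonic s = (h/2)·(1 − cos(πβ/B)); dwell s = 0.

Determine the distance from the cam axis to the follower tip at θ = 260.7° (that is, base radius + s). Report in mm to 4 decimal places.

seg 1 [0°–172.3°] dwell: s stays 0.0000
seg 2 [172.3°–206.9°] uniform, h=20: full span → s += 20 → s = 20.0000
seg 3 [206.9°–269.9°] cycloidal, h=20: θ=260.7° here. β=53.8, B=63. 20·(0.8540 − sin(2π·0.8540)/(2π)) = 19.6071 → s = 39.6071
radial distance = base radius + s = 50 + 39.6071 = 89.6071

89.6071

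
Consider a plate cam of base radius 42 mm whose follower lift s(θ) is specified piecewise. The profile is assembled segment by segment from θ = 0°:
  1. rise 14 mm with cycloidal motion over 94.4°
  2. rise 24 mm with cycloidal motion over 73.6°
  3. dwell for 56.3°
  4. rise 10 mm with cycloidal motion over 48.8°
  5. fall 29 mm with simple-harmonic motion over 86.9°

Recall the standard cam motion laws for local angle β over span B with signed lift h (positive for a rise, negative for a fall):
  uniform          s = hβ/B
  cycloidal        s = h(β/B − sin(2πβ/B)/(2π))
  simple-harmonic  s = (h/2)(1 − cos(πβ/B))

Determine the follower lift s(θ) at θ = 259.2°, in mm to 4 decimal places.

seg 1 [0°–94.4°] cycloidal, h=14: full span → s += 14 → s = 14.0000
seg 2 [94.4°–168°] cycloidal, h=24: full span → s += 24 → s = 38.0000
seg 3 [168°–224.3°] dwell: s stays 38.0000
seg 4 [224.3°–273.1°] cycloidal, h=10: θ=259.2° here. β=34.9, B=48.8. 10·(0.7152 − sin(2π·0.7152)/(2π)) = 8.7052 → s = 46.7052

46.7052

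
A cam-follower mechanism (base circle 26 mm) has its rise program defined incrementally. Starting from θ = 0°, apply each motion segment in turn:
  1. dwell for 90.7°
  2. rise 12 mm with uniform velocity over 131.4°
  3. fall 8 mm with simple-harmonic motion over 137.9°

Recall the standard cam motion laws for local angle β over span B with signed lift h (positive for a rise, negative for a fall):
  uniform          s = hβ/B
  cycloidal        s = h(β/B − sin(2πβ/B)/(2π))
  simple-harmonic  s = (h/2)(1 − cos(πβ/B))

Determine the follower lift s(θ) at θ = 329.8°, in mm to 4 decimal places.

seg 1 [0°–90.7°] dwell: s stays 0.0000
seg 2 [90.7°–222.1°] uniform, h=12: full span → s += 12 → s = 12.0000
seg 3 [222.1°–360°] simple-harmonic, h=-8: θ=329.8° here. β=107.7, B=137.9. -8/2·(1 − cos(π·0.7810)) = -7.0901 → s = 4.9099

4.9099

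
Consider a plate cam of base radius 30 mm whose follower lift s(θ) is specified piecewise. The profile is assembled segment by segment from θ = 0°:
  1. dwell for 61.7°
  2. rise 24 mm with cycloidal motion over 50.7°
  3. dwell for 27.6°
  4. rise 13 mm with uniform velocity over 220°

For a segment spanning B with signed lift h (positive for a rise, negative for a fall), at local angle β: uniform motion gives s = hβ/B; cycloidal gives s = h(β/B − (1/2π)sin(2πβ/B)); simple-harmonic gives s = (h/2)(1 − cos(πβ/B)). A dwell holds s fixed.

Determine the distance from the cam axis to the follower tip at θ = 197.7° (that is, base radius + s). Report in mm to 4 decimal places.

seg 1 [0°–61.7°] dwell: s stays 0.0000
seg 2 [61.7°–112.4°] cycloidal, h=24: full span → s += 24 → s = 24.0000
seg 3 [112.4°–140°] dwell: s stays 24.0000
seg 4 [140°–360°] uniform, h=13: θ=197.7° here. β=57.7, B=220. 13·57.7/220 = 3.4095 → s = 27.4095
radial distance = base radius + s = 30 + 27.4095 = 57.4095

57.4095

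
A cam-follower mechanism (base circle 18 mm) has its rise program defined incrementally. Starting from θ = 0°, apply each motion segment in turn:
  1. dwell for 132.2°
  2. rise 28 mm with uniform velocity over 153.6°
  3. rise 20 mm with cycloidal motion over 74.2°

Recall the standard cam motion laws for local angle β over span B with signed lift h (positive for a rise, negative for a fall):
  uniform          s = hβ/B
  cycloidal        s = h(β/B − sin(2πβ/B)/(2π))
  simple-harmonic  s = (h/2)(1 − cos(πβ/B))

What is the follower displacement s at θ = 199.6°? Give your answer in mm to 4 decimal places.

seg 1 [0°–132.2°] dwell: s stays 0.0000
seg 2 [132.2°–285.8°] uniform, h=28: θ=199.6° here. β=67.4, B=153.6. 28·67.4/153.6 = 12.2865 → s = 12.2865

12.2865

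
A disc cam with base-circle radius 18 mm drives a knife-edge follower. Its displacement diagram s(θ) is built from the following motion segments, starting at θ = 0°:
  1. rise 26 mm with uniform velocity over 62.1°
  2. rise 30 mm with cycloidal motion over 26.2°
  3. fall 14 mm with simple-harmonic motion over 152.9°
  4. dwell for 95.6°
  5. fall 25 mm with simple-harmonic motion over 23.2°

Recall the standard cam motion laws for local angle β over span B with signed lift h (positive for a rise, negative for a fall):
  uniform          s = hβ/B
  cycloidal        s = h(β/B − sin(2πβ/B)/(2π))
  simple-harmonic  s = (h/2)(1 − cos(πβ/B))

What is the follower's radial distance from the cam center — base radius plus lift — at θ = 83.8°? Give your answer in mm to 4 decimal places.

seg 1 [0°–62.1°] uniform, h=26: full span → s += 26 → s = 26.0000
seg 2 [62.1°–88.3°] cycloidal, h=30: θ=83.8° here. β=21.7, B=26.2. 30·(0.8282 − sin(2π·0.8282)/(2π)) = 29.0565 → s = 55.0565
radial distance = base radius + s = 18 + 55.0565 = 73.0565

73.0565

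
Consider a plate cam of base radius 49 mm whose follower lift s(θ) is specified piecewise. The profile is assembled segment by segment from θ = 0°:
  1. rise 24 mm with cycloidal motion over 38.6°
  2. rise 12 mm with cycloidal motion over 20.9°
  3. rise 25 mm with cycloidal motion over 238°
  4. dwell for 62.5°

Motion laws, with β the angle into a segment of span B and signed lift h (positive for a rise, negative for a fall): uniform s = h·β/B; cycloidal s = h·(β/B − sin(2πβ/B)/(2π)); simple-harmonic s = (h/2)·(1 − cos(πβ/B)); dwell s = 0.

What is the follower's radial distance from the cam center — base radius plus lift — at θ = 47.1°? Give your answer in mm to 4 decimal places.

seg 1 [0°–38.6°] cycloidal, h=24: full span → s += 24 → s = 24.0000
seg 2 [38.6°–59.5°] cycloidal, h=12: θ=47.1° here. β=8.5, B=20.9. 12·(0.4067 − sin(2π·0.4067)/(2π)) = 3.8238 → s = 27.8238
radial distance = base radius + s = 49 + 27.8238 = 76.8238

76.8238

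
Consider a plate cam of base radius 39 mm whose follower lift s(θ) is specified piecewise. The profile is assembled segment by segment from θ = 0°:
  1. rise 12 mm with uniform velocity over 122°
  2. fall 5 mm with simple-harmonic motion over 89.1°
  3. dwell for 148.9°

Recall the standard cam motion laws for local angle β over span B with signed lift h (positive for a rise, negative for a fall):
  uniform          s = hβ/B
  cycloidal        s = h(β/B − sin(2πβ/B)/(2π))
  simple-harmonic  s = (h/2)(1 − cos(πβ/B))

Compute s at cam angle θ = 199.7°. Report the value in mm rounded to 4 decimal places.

seg 1 [0°–122°] uniform, h=12: full span → s += 12 → s = 12.0000
seg 2 [122°–211.1°] simple-harmonic, h=-5: θ=199.7° here. β=77.7, B=89.1. -5/2·(1 − cos(π·0.8721)) = -4.8007 → s = 7.1993

7.1993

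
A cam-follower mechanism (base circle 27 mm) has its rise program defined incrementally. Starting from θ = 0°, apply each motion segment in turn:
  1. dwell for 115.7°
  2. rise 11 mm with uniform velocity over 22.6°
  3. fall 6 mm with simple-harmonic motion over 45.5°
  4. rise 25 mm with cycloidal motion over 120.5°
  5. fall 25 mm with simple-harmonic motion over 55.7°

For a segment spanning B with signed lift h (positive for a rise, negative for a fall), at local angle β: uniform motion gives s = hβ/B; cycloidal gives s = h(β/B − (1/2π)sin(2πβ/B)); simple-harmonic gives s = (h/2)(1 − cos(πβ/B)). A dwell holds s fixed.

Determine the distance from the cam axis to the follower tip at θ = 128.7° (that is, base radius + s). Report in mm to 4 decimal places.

seg 1 [0°–115.7°] dwell: s stays 0.0000
seg 2 [115.7°–138.3°] uniform, h=11: θ=128.7° here. β=13, B=22.6. 11·13/22.6 = 6.3274 → s = 6.3274
radial distance = base radius + s = 27 + 6.3274 = 33.3274

33.3274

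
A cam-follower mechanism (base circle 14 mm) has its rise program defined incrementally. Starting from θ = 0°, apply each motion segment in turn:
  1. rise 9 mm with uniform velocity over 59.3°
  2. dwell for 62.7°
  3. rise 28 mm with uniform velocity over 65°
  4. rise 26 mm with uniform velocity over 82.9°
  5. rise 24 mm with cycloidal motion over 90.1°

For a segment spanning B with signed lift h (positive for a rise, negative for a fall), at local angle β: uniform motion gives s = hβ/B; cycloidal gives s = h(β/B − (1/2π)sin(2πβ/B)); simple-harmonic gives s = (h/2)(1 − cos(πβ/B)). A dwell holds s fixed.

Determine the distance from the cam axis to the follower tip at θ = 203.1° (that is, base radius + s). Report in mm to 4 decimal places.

seg 1 [0°–59.3°] uniform, h=9: full span → s += 9 → s = 9.0000
seg 2 [59.3°–122°] dwell: s stays 9.0000
seg 3 [122°–187°] uniform, h=28: full span → s += 28 → s = 37.0000
seg 4 [187°–269.9°] uniform, h=26: θ=203.1° here. β=16.1, B=82.9. 26·16.1/82.9 = 5.0495 → s = 42.0495
radial distance = base radius + s = 14 + 42.0495 = 56.0495

56.0495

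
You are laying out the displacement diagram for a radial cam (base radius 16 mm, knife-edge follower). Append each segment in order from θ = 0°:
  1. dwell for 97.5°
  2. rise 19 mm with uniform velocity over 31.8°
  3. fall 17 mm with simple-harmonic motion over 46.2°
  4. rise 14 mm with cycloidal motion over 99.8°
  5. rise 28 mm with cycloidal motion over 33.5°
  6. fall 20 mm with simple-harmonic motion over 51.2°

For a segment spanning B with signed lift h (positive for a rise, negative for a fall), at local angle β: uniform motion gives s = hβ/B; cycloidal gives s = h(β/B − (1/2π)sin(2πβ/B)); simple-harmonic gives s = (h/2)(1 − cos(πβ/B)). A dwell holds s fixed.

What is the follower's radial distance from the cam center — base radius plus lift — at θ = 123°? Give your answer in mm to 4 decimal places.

seg 1 [0°–97.5°] dwell: s stays 0.0000
seg 2 [97.5°–129.3°] uniform, h=19: θ=123° here. β=25.5, B=31.8. 19·25.5/31.8 = 15.2358 → s = 15.2358
radial distance = base radius + s = 16 + 15.2358 = 31.2358

31.2358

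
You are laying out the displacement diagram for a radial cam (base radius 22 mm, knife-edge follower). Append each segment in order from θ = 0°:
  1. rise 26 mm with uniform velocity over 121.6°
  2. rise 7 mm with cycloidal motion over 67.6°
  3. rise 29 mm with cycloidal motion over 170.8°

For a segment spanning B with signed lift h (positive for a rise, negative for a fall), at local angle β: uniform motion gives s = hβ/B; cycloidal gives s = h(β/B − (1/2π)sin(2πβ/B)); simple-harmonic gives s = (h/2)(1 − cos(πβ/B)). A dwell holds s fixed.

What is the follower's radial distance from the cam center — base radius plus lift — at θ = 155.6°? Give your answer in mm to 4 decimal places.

seg 1 [0°–121.6°] uniform, h=26: full span → s += 26 → s = 26.0000
seg 2 [121.6°–189.2°] cycloidal, h=7: θ=155.6° here. β=34, B=67.6. 7·(0.5030 − sin(2π·0.5030)/(2π)) = 3.5414 → s = 29.5414
radial distance = base radius + s = 22 + 29.5414 = 51.5414

51.5414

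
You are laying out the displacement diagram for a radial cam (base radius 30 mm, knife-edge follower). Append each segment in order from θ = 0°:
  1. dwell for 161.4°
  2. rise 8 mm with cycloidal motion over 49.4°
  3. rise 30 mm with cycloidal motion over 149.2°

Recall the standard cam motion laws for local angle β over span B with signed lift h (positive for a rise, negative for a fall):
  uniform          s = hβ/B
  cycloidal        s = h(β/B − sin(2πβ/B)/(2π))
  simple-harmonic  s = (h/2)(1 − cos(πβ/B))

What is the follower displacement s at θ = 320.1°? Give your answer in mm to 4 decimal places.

seg 1 [0°–161.4°] dwell: s stays 0.0000
seg 2 [161.4°–210.8°] cycloidal, h=8: full span → s += 8 → s = 8.0000
seg 3 [210.8°–360°] cycloidal, h=30: θ=320.1° here. β=109.3, B=149.2. 30·(0.7326 − sin(2π·0.7326)/(2π)) = 26.7233 → s = 34.7233

34.7233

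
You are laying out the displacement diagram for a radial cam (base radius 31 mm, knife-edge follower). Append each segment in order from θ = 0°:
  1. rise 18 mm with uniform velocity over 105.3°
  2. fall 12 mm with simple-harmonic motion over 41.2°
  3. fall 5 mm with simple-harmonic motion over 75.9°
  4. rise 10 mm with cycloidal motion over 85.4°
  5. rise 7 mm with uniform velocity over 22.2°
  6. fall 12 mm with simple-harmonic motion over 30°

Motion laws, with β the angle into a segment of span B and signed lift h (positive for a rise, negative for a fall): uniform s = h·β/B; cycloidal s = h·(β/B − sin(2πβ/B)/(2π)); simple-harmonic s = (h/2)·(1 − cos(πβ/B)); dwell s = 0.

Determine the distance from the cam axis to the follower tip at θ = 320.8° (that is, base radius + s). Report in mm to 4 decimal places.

seg 1 [0°–105.3°] uniform, h=18: full span → s += 18 → s = 18.0000
seg 2 [105.3°–146.5°] simple-harmonic, h=-12: full span → s += -12 → s = 6.0000
seg 3 [146.5°–222.4°] simple-harmonic, h=-5: full span → s += -5 → s = 1.0000
seg 4 [222.4°–307.8°] cycloidal, h=10: full span → s += 10 → s = 11.0000
seg 5 [307.8°–330°] uniform, h=7: θ=320.8° here. β=13, B=22.2. 7·13/22.2 = 4.0991 → s = 15.0991
radial distance = base radius + s = 31 + 15.0991 = 46.0991

46.0991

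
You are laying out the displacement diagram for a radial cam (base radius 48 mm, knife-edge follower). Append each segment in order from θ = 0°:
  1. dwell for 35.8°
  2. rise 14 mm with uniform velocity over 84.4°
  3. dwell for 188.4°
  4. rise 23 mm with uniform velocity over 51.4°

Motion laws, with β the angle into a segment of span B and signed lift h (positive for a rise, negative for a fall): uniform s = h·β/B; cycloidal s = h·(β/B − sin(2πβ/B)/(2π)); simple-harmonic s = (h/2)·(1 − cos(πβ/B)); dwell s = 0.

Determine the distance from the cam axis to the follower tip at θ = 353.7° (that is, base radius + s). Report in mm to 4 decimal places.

seg 1 [0°–35.8°] dwell: s stays 0.0000
seg 2 [35.8°–120.2°] uniform, h=14: full span → s += 14 → s = 14.0000
seg 3 [120.2°–308.6°] dwell: s stays 14.0000
seg 4 [308.6°–360°] uniform, h=23: θ=353.7° here. β=45.1, B=51.4. 23·45.1/51.4 = 20.1809 → s = 34.1809
radial distance = base radius + s = 48 + 34.1809 = 82.1809

82.1809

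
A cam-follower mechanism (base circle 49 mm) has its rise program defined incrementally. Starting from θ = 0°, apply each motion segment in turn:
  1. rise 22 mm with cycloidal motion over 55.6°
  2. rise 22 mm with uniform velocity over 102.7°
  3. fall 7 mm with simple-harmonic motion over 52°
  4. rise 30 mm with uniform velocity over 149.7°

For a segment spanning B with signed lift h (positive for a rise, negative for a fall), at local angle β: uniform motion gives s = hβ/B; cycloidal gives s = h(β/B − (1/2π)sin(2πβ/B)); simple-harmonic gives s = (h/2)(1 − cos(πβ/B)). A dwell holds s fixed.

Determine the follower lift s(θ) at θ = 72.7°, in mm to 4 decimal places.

seg 1 [0°–55.6°] cycloidal, h=22: full span → s += 22 → s = 22.0000
seg 2 [55.6°–158.3°] uniform, h=22: θ=72.7° here. β=17.1, B=102.7. 22·17.1/102.7 = 3.6631 → s = 25.6631

25.6631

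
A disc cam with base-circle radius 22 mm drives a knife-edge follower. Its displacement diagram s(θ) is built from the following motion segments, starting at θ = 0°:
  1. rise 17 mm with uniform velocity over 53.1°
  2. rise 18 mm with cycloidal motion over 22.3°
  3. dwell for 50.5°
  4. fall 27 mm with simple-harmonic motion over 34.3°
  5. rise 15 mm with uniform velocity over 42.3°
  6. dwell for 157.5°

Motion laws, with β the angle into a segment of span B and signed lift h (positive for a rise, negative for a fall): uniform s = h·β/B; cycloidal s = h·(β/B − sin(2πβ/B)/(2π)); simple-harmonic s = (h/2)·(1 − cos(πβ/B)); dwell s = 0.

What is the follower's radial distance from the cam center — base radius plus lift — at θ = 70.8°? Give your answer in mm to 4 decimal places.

seg 1 [0°–53.1°] uniform, h=17: full span → s += 17 → s = 17.0000
seg 2 [53.1°–75.4°] cycloidal, h=18: θ=70.8° here. β=17.7, B=22.3. 18·(0.7937 − sin(2π·0.7937)/(2π)) = 17.0444 → s = 34.0444
radial distance = base radius + s = 22 + 34.0444 = 56.0444

56.0444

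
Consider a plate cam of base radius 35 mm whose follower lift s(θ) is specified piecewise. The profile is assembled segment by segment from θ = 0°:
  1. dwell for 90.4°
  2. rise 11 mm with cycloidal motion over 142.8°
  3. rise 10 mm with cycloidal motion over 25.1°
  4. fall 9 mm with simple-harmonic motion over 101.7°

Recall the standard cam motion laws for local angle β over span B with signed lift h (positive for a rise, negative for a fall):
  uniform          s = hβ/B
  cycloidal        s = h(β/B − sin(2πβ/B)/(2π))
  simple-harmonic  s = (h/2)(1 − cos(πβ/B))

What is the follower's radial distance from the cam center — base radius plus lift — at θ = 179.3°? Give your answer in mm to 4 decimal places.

seg 1 [0°–90.4°] dwell: s stays 0.0000
seg 2 [90.4°–233.2°] cycloidal, h=11: θ=179.3° here. β=88.9, B=142.8. 11·(0.6225 − sin(2π·0.6225)/(2π)) = 8.0668 → s = 8.0668
radial distance = base radius + s = 35 + 8.0668 = 43.0668

43.0668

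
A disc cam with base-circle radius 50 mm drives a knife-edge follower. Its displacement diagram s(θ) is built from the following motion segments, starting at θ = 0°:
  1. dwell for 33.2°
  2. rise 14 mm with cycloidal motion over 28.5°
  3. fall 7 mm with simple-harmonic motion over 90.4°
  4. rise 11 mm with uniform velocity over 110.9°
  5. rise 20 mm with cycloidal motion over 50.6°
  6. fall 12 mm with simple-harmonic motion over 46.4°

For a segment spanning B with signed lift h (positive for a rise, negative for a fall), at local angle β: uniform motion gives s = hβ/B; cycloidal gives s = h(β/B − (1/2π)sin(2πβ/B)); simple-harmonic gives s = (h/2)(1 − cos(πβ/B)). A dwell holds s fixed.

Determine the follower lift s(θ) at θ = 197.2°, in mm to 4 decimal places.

seg 1 [0°–33.2°] dwell: s stays 0.0000
seg 2 [33.2°–61.7°] cycloidal, h=14: full span → s += 14 → s = 14.0000
seg 3 [61.7°–152.1°] simple-harmonic, h=-7: full span → s += -7 → s = 7.0000
seg 4 [152.1°–263°] uniform, h=11: θ=197.2° here. β=45.1, B=110.9. 11·45.1/110.9 = 4.4734 → s = 11.4734

11.4734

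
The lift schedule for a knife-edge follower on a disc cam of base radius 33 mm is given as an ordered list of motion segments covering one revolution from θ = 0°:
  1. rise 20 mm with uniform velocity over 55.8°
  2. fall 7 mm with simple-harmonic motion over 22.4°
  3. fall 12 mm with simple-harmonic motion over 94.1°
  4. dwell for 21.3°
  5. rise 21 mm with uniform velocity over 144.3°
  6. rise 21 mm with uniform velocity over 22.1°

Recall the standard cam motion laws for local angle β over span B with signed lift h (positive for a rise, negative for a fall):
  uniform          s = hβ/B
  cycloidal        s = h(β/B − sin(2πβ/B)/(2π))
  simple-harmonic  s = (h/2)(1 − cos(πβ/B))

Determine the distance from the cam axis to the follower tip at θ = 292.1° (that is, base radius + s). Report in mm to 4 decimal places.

seg 1 [0°–55.8°] uniform, h=20: full span → s += 20 → s = 20.0000
seg 2 [55.8°–78.2°] simple-harmonic, h=-7: full span → s += -7 → s = 13.0000
seg 3 [78.2°–172.3°] simple-harmonic, h=-12: full span → s += -12 → s = 1.0000
seg 4 [172.3°–193.6°] dwell: s stays 1.0000
seg 5 [193.6°–337.9°] uniform, h=21: θ=292.1° here. β=98.5, B=144.3. 21·98.5/144.3 = 14.3347 → s = 15.3347
radial distance = base radius + s = 33 + 15.3347 = 48.3347

48.3347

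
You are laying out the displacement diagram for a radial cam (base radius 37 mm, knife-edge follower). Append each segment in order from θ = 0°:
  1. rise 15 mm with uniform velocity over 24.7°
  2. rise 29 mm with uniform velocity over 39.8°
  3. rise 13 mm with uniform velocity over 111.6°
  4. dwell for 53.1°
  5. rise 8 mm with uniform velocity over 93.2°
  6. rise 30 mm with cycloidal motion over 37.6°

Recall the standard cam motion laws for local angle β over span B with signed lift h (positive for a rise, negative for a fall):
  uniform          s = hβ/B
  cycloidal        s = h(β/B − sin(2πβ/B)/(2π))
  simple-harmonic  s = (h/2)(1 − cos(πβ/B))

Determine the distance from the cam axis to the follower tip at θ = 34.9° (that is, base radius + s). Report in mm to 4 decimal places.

seg 1 [0°–24.7°] uniform, h=15: full span → s += 15 → s = 15.0000
seg 2 [24.7°–64.5°] uniform, h=29: θ=34.9° here. β=10.2, B=39.8. 29·10.2/39.8 = 7.4322 → s = 22.4322
radial distance = base radius + s = 37 + 22.4322 = 59.4322

59.4322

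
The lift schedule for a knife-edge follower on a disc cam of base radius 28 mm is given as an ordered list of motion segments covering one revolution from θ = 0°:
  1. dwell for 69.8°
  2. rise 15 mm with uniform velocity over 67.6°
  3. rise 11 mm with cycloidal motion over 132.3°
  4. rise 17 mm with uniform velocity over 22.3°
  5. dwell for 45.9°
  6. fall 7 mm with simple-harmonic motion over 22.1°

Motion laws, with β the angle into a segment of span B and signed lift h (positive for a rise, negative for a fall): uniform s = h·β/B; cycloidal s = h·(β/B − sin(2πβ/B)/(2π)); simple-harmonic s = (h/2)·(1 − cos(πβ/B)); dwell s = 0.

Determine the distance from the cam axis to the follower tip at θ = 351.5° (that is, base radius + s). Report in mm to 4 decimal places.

seg 1 [0°–69.8°] dwell: s stays 0.0000
seg 2 [69.8°–137.4°] uniform, h=15: full span → s += 15 → s = 15.0000
seg 3 [137.4°–269.7°] cycloidal, h=11: full span → s += 11 → s = 26.0000
seg 4 [269.7°–292°] uniform, h=17: full span → s += 17 → s = 43.0000
seg 5 [292°–337.9°] dwell: s stays 43.0000
seg 6 [337.9°–360°] simple-harmonic, h=-7: θ=351.5° here. β=13.6, B=22.1. -7/2·(1 − cos(π·0.6154)) = -4.7411 → s = 38.2589
radial distance = base radius + s = 28 + 38.2589 = 66.2589

66.2589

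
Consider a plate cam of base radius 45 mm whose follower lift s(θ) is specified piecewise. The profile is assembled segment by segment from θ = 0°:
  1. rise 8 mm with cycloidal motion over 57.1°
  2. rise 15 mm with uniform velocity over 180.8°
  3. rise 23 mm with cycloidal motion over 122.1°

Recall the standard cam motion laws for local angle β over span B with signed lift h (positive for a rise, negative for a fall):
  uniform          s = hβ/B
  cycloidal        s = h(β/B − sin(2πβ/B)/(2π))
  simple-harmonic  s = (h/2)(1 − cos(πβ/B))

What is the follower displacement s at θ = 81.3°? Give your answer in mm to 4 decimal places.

seg 1 [0°–57.1°] cycloidal, h=8: full span → s += 8 → s = 8.0000
seg 2 [57.1°–237.9°] uniform, h=15: θ=81.3° here. β=24.2, B=180.8. 15·24.2/180.8 = 2.0077 → s = 10.0077

10.0077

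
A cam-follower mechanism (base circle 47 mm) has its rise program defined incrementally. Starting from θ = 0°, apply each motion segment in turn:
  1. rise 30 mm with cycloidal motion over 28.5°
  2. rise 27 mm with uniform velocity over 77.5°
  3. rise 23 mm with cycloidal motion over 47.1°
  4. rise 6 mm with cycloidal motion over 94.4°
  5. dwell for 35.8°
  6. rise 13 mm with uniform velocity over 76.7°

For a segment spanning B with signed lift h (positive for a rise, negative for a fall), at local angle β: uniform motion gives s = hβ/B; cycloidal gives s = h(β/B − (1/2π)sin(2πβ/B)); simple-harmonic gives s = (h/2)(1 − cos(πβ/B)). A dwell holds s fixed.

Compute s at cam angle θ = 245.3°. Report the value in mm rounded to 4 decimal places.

seg 1 [0°–28.5°] cycloidal, h=30: full span → s += 30 → s = 30.0000
seg 2 [28.5°–106°] uniform, h=27: full span → s += 27 → s = 57.0000
seg 3 [106°–153.1°] cycloidal, h=23: full span → s += 23 → s = 80.0000
seg 4 [153.1°–247.5°] cycloidal, h=6: θ=245.3° here. β=92.2, B=94.4. 6·(0.9767 − sin(2π·0.9767)/(2π)) = 5.9995 → s = 85.9995

85.9995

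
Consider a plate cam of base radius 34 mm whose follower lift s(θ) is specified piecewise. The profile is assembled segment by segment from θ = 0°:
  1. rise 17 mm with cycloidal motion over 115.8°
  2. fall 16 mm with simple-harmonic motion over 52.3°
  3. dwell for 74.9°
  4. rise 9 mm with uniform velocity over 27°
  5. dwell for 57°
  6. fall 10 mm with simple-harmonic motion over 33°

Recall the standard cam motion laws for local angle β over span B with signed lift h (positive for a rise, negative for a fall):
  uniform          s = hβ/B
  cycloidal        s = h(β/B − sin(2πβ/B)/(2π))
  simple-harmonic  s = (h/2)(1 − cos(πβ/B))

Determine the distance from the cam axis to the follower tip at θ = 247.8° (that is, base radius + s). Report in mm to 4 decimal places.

seg 1 [0°–115.8°] cycloidal, h=17: full span → s += 17 → s = 17.0000
seg 2 [115.8°–168.1°] simple-harmonic, h=-16: full span → s += -16 → s = 1.0000
seg 3 [168.1°–243°] dwell: s stays 1.0000
seg 4 [243°–270°] uniform, h=9: θ=247.8° here. β=4.8, B=27. 9·4.8/27 = 1.6000 → s = 2.6000
radial distance = base radius + s = 34 + 2.6000 = 36.6000

36.6000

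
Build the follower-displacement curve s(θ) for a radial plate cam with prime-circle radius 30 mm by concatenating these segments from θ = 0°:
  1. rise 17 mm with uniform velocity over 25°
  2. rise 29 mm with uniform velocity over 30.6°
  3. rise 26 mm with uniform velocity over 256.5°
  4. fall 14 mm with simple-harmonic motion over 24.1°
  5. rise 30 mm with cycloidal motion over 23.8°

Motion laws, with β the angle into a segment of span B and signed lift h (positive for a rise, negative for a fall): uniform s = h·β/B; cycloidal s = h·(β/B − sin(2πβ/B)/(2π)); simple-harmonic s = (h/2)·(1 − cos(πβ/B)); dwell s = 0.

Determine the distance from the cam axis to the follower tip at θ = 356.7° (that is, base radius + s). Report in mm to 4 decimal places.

seg 1 [0°–25°] uniform, h=17: full span → s += 17 → s = 17.0000
seg 2 [25°–55.6°] uniform, h=29: full span → s += 29 → s = 46.0000
seg 3 [55.6°–312.1°] uniform, h=26: full span → s += 26 → s = 72.0000
seg 4 [312.1°–336.2°] simple-harmonic, h=-14: full span → s += -14 → s = 58.0000
seg 5 [336.2°–360°] cycloidal, h=30: θ=356.7° here. β=20.5, B=23.8. 30·(0.8613 − sin(2π·0.8613)/(2π)) = 29.4934 → s = 87.4934
radial distance = base radius + s = 30 + 87.4934 = 117.4934

117.4934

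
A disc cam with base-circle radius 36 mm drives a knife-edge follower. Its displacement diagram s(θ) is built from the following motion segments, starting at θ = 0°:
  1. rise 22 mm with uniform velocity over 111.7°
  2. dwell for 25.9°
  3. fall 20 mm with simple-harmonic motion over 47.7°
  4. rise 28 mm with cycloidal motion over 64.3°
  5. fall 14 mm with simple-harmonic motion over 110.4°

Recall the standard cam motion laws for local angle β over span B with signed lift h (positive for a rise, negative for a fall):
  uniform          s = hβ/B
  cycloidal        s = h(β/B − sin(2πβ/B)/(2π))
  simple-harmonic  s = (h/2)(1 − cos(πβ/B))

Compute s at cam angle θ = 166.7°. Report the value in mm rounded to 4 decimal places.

seg 1 [0°–111.7°] uniform, h=22: full span → s += 22 → s = 22.0000
seg 2 [111.7°–137.6°] dwell: s stays 22.0000
seg 3 [137.6°–185.3°] simple-harmonic, h=-20: θ=166.7° here. β=29.1, B=47.7. -20/2·(1 − cos(π·0.6101)) = -13.3892 → s = 8.6108

8.6108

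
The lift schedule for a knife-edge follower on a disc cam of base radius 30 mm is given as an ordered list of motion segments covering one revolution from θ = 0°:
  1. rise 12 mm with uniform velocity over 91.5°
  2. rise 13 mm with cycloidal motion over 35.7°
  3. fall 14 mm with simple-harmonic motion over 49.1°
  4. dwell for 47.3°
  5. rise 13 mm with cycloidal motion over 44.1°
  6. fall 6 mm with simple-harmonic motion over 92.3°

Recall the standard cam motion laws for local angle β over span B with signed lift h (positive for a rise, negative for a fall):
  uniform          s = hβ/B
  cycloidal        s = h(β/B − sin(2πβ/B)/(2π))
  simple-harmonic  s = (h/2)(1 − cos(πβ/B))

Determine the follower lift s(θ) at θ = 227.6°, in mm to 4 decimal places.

seg 1 [0°–91.5°] uniform, h=12: full span → s += 12 → s = 12.0000
seg 2 [91.5°–127.2°] cycloidal, h=13: full span → s += 13 → s = 25.0000
seg 3 [127.2°–176.3°] simple-harmonic, h=-14: full span → s += -14 → s = 11.0000
seg 4 [176.3°–223.6°] dwell: s stays 11.0000
seg 5 [223.6°–267.7°] cycloidal, h=13: θ=227.6° here. β=4, B=44.1. 13·(0.0907 − sin(2π·0.0907)/(2π)) = 0.0628 → s = 11.0628

11.0628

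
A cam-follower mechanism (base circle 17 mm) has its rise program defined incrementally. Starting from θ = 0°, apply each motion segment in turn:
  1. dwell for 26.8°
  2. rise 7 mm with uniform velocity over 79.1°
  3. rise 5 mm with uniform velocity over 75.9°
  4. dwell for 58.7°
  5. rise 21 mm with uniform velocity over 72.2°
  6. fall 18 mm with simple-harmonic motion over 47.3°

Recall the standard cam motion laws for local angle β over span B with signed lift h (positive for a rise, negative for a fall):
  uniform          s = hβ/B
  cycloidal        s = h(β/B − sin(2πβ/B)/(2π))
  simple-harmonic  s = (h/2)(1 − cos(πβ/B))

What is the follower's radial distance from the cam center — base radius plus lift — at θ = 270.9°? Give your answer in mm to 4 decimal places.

seg 1 [0°–26.8°] dwell: s stays 0.0000
seg 2 [26.8°–105.9°] uniform, h=7: full span → s += 7 → s = 7.0000
seg 3 [105.9°–181.8°] uniform, h=5: full span → s += 5 → s = 12.0000
seg 4 [181.8°–240.5°] dwell: s stays 12.0000
seg 5 [240.5°–312.7°] uniform, h=21: θ=270.9° here. β=30.4, B=72.2. 21·30.4/72.2 = 8.8421 → s = 20.8421
radial distance = base radius + s = 17 + 20.8421 = 37.8421

37.8421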